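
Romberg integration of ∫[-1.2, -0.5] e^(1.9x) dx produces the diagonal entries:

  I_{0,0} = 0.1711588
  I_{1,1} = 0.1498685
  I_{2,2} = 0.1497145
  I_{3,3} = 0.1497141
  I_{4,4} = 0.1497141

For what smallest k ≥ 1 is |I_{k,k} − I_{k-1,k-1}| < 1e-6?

|I_{1,1} − I_{0,0}| = 0.0212903 ≥ 1e-6
|I_{2,2} − I_{1,1}| = 0.0001540 ≥ 1e-6
|I_{3,3} − I_{2,2}| = 0.0000004 < 1e-6

k = 3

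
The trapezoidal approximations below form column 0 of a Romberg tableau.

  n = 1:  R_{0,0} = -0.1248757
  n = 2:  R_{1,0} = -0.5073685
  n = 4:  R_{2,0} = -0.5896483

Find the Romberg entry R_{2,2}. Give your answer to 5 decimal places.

Richardson extrapolation on the trapezoidal column (denominator 4−1=3):
R_{1,1} = -0.5073685 + (-0.5073685 − (-0.1248757))/3 = -0.6348661
R_{2,1} = -0.5896483 + (-0.5896483 − (-0.5073685))/3 = -0.6170749
R_{2,2} = (16·(-0.6170749) − (-0.6348661)) / 15 = -0.6158888

-0.61589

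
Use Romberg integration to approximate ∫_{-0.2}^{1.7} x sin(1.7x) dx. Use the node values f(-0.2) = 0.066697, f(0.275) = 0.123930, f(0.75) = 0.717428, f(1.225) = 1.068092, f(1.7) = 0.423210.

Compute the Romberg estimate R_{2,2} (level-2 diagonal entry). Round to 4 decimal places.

1.0594

R_{0,0} (trapezoid, 1 panel, h=1.9000): 0.465412
R_{1,0} (trapezoid, 2 panels, h=0.9500): 0.914262
R_{2,0} (trapezoid, 4 panels, h=0.4750): 1.023342
R_{1,1} = 0.914262 + (0.914262 − 0.465412)/3 = 1.063879
R_{2,1} = 1.023342 + (1.023342 − 0.914262)/3 = 1.059702
R_{2,2} = 1.059702 + (1.059702 − 1.063879)/15 = 1.059424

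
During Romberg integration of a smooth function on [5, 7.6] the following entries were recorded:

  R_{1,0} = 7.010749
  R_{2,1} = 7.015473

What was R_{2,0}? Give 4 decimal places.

From R_{2,1} = (4·R_{2,0} − R_{1,0})/3, solve for R_{2,0}:
4·R_{2,0} = 3·7.015473 + 7.010749 = 28.057168
R_{2,0} = 7.014292

7.0143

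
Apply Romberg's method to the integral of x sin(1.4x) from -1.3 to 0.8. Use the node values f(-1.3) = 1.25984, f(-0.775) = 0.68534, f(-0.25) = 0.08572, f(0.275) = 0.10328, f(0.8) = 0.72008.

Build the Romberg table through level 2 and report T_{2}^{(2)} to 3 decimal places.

0.936

T_{0}^{(0)} (trapezoid, 1 panel, h=2.1000): 2.07892
T_{1}^{(0)} (trapezoid, 2 panels, h=1.0500): 1.12946
T_{2}^{(0)} (trapezoid, 4 panels, h=0.5250): 0.97876
T_{1}^{(1)} = 1.12946 + (1.12946 − 2.07892)/3 = 0.81297
T_{2}^{(1)} = 0.97876 + (0.97876 − 1.12946)/3 = 0.92853
T_{2}^{(2)} = 0.92853 + (0.92853 − 0.81297)/15 = 0.93623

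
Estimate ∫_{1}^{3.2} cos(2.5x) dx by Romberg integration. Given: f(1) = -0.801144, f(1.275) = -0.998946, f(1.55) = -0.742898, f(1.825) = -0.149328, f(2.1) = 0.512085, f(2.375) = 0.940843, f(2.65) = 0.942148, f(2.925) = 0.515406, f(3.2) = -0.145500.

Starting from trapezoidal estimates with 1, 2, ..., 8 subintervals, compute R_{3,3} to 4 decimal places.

R_{0,0} (trapezoid, 1 panel, h=2.2000): -1.041308
R_{1,0} (trapezoid, 2 panels, h=1.1000): 0.042639
R_{2,0} (trapezoid, 4 panels, h=0.5500): 0.130907
R_{3,0} (trapezoid, 8 panels, h=0.2750): 0.150147
R_{1,1} = 0.042639 + (0.042639 − (-1.041308))/3 = 0.403955
R_{2,1} = 0.130907 + (0.130907 − 0.042639)/3 = 0.160330
R_{3,1} = 0.150147 + (0.150147 − 0.130907)/3 = 0.156560
R_{2,2} = 0.160330 + (0.160330 − 0.403955)/15 = 0.144088
R_{3,2} = 0.156560 + (0.156560 − 0.160330)/15 = 0.156309
R_{3,3} = 0.156309 + (0.156309 − 0.144088)/63 = 0.156503

0.1565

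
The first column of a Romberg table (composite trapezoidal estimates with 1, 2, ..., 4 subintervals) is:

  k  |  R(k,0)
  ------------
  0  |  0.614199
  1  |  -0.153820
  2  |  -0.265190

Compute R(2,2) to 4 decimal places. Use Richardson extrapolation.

Richardson extrapolation on the trapezoidal column (denominator 4−1=3):
R(1,1) = (4·(-0.153820) − 0.614199) / 3 = -0.409826
R(2,1) = (4·(-0.265190) − (-0.153820)) / 3 = -0.302313
R(2,2) = (16·(-0.302313) − (-0.409826)) / 15 = -0.295145

-0.2951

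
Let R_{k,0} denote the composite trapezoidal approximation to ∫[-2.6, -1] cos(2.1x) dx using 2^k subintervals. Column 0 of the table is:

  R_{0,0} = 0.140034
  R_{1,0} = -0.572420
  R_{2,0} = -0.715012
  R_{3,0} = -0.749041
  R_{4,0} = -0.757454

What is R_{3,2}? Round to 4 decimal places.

-0.7602

R_{2,1} = (4·(-0.715012) − (-0.572420)) / 3 = -0.762543
R_{3,1} = (4·(-0.749041) − (-0.715012)) / 3 = -0.760384
R_{3,2} = (16·(-0.760384) − (-0.762543)) / 15 = -0.760240
(Column j=1 coincides with Simpson's rule on the same nodes.)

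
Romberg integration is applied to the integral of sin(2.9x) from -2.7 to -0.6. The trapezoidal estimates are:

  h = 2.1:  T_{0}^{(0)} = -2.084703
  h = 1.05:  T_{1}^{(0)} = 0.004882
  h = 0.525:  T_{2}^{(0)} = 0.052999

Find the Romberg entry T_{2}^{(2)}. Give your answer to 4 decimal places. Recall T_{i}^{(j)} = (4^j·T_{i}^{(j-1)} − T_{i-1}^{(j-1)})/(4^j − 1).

Richardson extrapolation on the trapezoidal column (denominator 4−1=3):
T_{1}^{(1)} = (4·0.004882 − (-2.084703)) / 3 = 0.701410
T_{2}^{(1)} = 0.052999 + (0.052999 − 0.004882)/3 = 0.069038
T_{2}^{(2)} = 0.069038 + (0.069038 − 0.701410)/15 = 0.026880

0.0269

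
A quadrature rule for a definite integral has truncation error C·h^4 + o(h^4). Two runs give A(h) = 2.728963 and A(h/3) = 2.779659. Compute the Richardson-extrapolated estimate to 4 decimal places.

The leading error scales as h^4; refining by a factor of 3 reduces it by 3^4 = 81.
Extrapolated value = (81·A(h/3) − A(h)) / (81 − 1)
= (81·2.779659 − 2.728963) / 80
= 222.423416 / 80 = 2.780293

2.7803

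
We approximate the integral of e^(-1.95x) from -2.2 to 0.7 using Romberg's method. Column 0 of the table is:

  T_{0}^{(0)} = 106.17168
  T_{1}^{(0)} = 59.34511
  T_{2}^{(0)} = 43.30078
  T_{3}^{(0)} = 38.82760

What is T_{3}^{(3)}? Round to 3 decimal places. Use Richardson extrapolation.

37.291

T_{1}^{(1)} = (4·59.34511 − 106.17168) / 3 = 43.73625
T_{2}^{(1)} = 43.30078 + (43.30078 − 59.34511)/3 = 37.95267
T_{3}^{(1)} = (4·38.82760 − 43.30078) / 3 = 37.33654
T_{2}^{(2)} = (16·37.95267 − 43.73625) / 15 = 37.56710
T_{3}^{(2)} = 37.33654 + (37.33654 − 37.95267)/15 = 37.29546
T_{3}^{(3)} = 37.29546 + (37.29546 − 37.56710)/63 = 37.29115
(Column j=1 coincides with Simpson's rule on the same nodes.)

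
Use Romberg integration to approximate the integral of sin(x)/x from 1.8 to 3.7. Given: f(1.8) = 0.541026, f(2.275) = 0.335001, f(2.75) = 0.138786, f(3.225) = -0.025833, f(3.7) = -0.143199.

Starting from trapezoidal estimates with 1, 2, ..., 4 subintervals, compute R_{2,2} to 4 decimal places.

0.3028

R_{0,0} (trapezoid, 1 panel, h=1.9000): 0.377936
R_{1,0} (trapezoid, 2 panels, h=0.9500): 0.320815
R_{2,0} (trapezoid, 4 panels, h=0.4750): 0.307262
R_{1,1} = 0.320815 + (0.320815 − 0.377936)/3 = 0.301775
R_{2,1} = 0.307262 + (0.307262 − 0.320815)/3 = 0.302744
R_{2,2} = 0.302744 + (0.302744 − 0.301775)/15 = 0.302809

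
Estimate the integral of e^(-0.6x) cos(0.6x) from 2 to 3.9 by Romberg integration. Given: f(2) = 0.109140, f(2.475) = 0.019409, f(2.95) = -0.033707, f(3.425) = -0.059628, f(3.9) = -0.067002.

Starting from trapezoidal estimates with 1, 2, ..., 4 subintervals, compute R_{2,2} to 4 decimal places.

R_{0,0} (trapezoid, 1 panel, h=1.9000): 0.040031
R_{1,0} (trapezoid, 2 panels, h=0.9500): -0.012006
R_{2,0} (trapezoid, 4 panels, h=0.4750): -0.025107
R_{1,1} = -0.012006 + (-0.012006 − 0.040031)/3 = -0.029352
R_{2,1} = -0.025107 + (-0.025107 − (-0.012006))/3 = -0.029474
R_{2,2} = -0.029474 + (-0.029474 − (-0.029352))/15 = -0.029482

-0.0295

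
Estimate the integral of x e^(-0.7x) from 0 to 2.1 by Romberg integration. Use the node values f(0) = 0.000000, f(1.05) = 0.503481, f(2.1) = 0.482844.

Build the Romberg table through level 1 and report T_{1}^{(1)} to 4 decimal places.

0.8739

T_{0}^{(0)} (trapezoid, 1 panel, h=2.1000): 0.506986
T_{1}^{(0)} (trapezoid, 2 panels, h=1.0500): 0.782148
T_{1}^{(1)} = 0.782148 + (0.782148 − 0.506986)/3 = 0.873869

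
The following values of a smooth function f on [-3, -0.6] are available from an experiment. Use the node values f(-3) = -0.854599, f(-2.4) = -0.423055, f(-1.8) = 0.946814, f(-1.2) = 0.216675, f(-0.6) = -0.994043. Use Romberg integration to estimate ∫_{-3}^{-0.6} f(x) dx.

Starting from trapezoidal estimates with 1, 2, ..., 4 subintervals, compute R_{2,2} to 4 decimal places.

-0.2182

R_{0,0} (trapezoid, 1 panel, h=2.4000): -2.218370
R_{1,0} (trapezoid, 2 panels, h=1.2000): 0.026992
R_{2,0} (trapezoid, 4 panels, h=0.6000): -0.110332
R_{1,1} = 0.026992 + (0.026992 − (-2.218370))/3 = 0.775446
R_{2,1} = -0.110332 + (-0.110332 − 0.026992)/3 = -0.156107
R_{2,2} = -0.156107 + (-0.156107 − 0.775446)/15 = -0.218211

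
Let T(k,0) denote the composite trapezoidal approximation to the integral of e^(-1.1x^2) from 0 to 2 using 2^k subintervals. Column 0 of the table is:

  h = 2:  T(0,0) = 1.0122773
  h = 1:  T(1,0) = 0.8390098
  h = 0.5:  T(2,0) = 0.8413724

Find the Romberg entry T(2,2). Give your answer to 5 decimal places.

0.84622

Richardson extrapolation on the trapezoidal column (denominator 4−1=3):
T(1,1) = 0.8390098 + (0.8390098 − 1.0122773)/3 = 0.7812540
T(2,1) = (4·0.8413724 − 0.8390098) / 3 = 0.8421599
T(2,2) = 0.8421599 + (0.8421599 − 0.7812540)/15 = 0.8462203
(Column j=1 coincides with Simpson's rule on the same nodes.)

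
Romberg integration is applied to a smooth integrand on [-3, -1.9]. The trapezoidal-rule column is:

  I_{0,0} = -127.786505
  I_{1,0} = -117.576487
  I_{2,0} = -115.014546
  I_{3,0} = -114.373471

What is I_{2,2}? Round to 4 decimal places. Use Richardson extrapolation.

Richardson extrapolation on the trapezoidal column (denominator 4−1=3):
I_{1,1} = -117.576487 + (-117.576487 − (-127.786505))/3 = -114.173148
I_{2,1} = -115.014546 + (-115.014546 − (-117.576487))/3 = -114.160566
I_{2,2} = (16·(-114.160566) − (-114.173148)) / 15 = -114.159727
(Column j=1 coincides with Simpson's rule on the same nodes.)

-114.1597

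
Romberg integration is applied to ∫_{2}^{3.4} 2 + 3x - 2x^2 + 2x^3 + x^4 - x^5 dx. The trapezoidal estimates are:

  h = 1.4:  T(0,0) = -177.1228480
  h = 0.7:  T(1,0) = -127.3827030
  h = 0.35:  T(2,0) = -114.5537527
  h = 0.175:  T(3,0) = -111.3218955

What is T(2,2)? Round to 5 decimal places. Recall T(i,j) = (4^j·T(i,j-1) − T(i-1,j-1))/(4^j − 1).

Richardson extrapolation on the trapezoidal column (denominator 4−1=3):
T(1,1) = -127.3827030 + (-127.3827030 − (-177.1228480))/3 = -110.8026547
T(2,1) = -114.5537527 + (-114.5537527 − (-127.3827030))/3 = -110.2774359
T(2,2) = (16·(-110.2774359) − (-110.8026547)) / 15 = -110.2424213
(Column j=1 coincides with Simpson's rule on the same nodes.)

-110.24242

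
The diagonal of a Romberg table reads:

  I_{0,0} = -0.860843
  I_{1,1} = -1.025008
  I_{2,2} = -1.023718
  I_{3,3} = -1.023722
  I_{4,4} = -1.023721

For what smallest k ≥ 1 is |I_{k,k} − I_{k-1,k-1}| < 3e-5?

k = 3

|I_{1,1} − I_{0,0}| = 0.164165 ≥ 3e-5
|I_{2,2} − I_{1,1}| = 0.001290 ≥ 3e-5
|I_{3,3} − I_{2,2}| = 0.000004 < 3e-5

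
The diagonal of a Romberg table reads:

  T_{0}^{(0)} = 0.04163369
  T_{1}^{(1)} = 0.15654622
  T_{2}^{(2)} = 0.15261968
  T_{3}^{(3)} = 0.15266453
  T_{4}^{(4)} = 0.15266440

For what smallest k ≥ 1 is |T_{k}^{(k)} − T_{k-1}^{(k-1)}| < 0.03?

k = 2

|T_{1}^{(1)} − T_{0}^{(0)}| = 0.11491253 ≥ 0.03
|T_{2}^{(2)} − T_{1}^{(1)}| = 0.00392654 < 0.03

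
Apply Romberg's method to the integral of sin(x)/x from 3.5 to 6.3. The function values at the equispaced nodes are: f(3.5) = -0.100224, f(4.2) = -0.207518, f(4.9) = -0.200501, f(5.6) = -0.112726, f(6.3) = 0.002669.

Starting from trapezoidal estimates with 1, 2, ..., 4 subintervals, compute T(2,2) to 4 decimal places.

T(0,0) (trapezoid, 1 panel, h=2.8000): -0.136577
T(1,0) (trapezoid, 2 panels, h=1.4000): -0.348990
T(2,0) (trapezoid, 4 panels, h=0.7000): -0.398666
T(1,1) = -0.348990 + (-0.348990 − (-0.136577))/3 = -0.419794
T(2,1) = -0.398666 + (-0.398666 − (-0.348990))/3 = -0.415225
T(2,2) = -0.415225 + (-0.415225 − (-0.419794))/15 = -0.414920

-0.4149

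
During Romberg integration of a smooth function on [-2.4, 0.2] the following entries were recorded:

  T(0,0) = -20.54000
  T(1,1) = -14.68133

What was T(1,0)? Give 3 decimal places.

-16.146

From T(1,1) = (4·T(1,0) − T(0,0))/3, solve for T(1,0):
4·T(1,0) = 3·(-14.68133) + (-20.54000) = -64.58399
T(1,0) = -16.14600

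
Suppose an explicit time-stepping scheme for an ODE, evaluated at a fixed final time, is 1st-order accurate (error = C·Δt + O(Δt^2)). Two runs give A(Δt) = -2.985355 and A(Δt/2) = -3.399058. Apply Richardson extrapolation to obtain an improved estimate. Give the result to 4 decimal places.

-3.8128

The leading error scales as Δt; refining by a factor of 2 reduces it by 2^1 = 2.
Extrapolated value = (2·A(Δt/2) − A(Δt)) / (2 − 1)
= (2·(-3.399058) − (-2.985355)) / 1
= -3.812761 / 1 = -3.812761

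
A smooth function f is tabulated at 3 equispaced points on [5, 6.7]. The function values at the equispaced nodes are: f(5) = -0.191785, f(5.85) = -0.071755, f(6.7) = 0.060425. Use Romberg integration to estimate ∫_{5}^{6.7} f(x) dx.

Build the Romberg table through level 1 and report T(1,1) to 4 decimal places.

T(0,0) (trapezoid, 1 panel, h=1.7000): -0.111656
T(1,0) (trapezoid, 2 panels, h=0.8500): -0.116820
T(1,1) = -0.116820 + (-0.116820 − (-0.111656))/3 = -0.118541

-0.1185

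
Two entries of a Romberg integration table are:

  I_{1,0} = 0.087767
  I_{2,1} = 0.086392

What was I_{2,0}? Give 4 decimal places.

0.0867

From I_{2,1} = (4·I_{2,0} − I_{1,0})/3, solve for I_{2,0}:
4·I_{2,0} = 3·0.086392 + 0.087767 = 0.346943
I_{2,0} = 0.086736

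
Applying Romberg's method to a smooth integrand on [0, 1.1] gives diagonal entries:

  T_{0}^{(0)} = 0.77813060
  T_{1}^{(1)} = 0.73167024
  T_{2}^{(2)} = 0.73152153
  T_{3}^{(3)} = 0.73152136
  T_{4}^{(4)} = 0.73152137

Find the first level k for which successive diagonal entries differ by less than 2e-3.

k = 2

|T_{1}^{(1)} − T_{0}^{(0)}| = 0.04646036 ≥ 2e-3
|T_{2}^{(2)} − T_{1}^{(1)}| = 0.00014871 < 2e-3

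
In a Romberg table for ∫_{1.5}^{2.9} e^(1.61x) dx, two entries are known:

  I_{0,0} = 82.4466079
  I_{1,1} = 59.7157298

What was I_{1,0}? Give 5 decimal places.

65.39845

From I_{1,1} = (4·I_{1,0} − I_{0,0})/3, solve for I_{1,0}:
4·I_{1,0} = 3·59.7157298 + 82.4466079 = 261.5937973
I_{1,0} = 65.3984493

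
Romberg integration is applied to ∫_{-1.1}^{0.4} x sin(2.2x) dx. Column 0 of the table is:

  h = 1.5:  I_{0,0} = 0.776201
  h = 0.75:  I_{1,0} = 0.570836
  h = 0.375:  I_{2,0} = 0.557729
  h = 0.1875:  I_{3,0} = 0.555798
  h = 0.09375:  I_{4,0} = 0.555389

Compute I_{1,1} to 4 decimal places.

Richardson extrapolation on the trapezoidal column (denominator 4−1=3):
I_{1,1} = 0.570836 + (0.570836 − 0.776201)/3 = 0.502381
(Column j=1 coincides with Simpson's rule on the same nodes.)

0.5024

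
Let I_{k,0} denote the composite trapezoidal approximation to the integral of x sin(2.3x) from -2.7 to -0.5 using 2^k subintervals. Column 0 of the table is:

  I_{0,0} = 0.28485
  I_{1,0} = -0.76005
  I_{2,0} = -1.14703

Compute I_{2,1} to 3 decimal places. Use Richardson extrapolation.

Richardson extrapolation on the trapezoidal column (denominator 4−1=3):
I_{2,1} = -1.14703 + (-1.14703 − (-0.76005))/3 = -1.27602

-1.276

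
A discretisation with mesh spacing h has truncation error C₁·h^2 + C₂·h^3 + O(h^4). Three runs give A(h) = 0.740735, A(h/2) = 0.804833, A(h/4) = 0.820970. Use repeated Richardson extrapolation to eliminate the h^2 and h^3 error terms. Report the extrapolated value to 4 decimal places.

0.8264

First eliminate the h^2 term (factor 2^2 = 4):
  B₁ = (4·0.804833 − 0.740735)/3 = 0.826199
  B₂ = (4·0.820970 − 0.804833)/3 = 0.826349
Then eliminate the h^3 term (factor 2^3 = 8):
  (8·0.826349 − 0.826199)/7 = 0.826370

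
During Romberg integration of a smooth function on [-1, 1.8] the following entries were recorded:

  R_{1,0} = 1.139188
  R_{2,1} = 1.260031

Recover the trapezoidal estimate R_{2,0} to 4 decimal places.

From R_{2,1} = (4·R_{2,0} − R_{1,0})/3, solve for R_{2,0}:
4·R_{2,0} = 3·1.260031 + 1.139188 = 4.919281
R_{2,0} = 1.229820

1.2298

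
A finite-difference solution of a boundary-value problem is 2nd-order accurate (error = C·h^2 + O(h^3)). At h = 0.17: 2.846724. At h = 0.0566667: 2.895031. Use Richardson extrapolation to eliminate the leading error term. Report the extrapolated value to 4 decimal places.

2.9011

The leading error scales as h^2; refining by a factor of 3 reduces it by 3^2 = 9.
Extrapolated value = (9·A(h/3) − A(h)) / (9 − 1)
= (9·2.895031 − 2.846724) / 8
= 23.208555 / 8 = 2.901069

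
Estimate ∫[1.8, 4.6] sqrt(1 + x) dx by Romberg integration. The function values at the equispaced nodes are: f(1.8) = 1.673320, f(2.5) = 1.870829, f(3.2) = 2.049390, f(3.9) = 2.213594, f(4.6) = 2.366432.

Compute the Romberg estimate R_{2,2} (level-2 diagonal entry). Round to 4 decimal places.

R_{0,0} (trapezoid, 1 panel, h=2.8000): 5.655653
R_{1,0} (trapezoid, 2 panels, h=1.4000): 5.696972
R_{2,0} (trapezoid, 4 panels, h=0.7000): 5.707582
R_{1,1} = 5.696972 + (5.696972 − 5.655653)/3 = 5.710745
R_{2,1} = 5.707582 + (5.707582 − 5.696972)/3 = 5.711119
R_{2,2} = 5.711119 + (5.711119 − 5.710745)/15 = 5.711144

5.7111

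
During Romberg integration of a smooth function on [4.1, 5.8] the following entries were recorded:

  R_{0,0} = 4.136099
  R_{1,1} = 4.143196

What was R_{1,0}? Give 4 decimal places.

4.1414

From R_{1,1} = (4·R_{1,0} − R_{0,0})/3, solve for R_{1,0}:
4·R_{1,0} = 3·4.143196 + 4.136099 = 16.565687
R_{1,0} = 4.141422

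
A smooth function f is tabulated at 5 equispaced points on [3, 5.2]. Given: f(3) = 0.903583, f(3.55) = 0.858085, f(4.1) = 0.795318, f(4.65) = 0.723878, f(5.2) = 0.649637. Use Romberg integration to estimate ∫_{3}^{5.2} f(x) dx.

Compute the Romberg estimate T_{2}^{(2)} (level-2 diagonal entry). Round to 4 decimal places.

T_{0}^{(0)} (trapezoid, 1 panel, h=2.2000): 1.708542
T_{1}^{(0)} (trapezoid, 2 panels, h=1.1000): 1.729121
T_{2}^{(0)} (trapezoid, 4 panels, h=0.5500): 1.734640
T_{1}^{(1)} = 1.729121 + (1.729121 − 1.708542)/3 = 1.735981
T_{2}^{(1)} = 1.734640 + (1.734640 − 1.729121)/3 = 1.736480
T_{2}^{(2)} = 1.736480 + (1.736480 − 1.735981)/15 = 1.736513

1.7365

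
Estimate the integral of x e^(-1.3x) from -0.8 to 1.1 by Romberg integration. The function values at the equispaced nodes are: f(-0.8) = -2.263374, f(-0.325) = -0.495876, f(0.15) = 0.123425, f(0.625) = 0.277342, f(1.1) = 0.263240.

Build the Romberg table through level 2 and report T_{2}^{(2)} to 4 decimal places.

-0.4119

T_{0}^{(0)} (trapezoid, 1 panel, h=1.9000): -1.900127
T_{1}^{(0)} (trapezoid, 2 panels, h=0.9500): -0.832810
T_{2}^{(0)} (trapezoid, 4 panels, h=0.4750): -0.520209
T_{1}^{(1)} = -0.832810 + (-0.832810 − (-1.900127))/3 = -0.477038
T_{2}^{(1)} = -0.520209 + (-0.520209 − (-0.832810))/3 = -0.416009
T_{2}^{(2)} = -0.416009 + (-0.416009 − (-0.477038))/15 = -0.411940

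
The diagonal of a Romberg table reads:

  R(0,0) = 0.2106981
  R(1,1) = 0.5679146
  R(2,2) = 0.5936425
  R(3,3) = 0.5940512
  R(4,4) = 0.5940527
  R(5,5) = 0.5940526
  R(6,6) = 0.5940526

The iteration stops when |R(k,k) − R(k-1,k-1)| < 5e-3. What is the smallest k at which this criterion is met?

|R(1,1) − R(0,0)| = 0.3572165 ≥ 5e-3
|R(2,2) − R(1,1)| = 0.0257279 ≥ 5e-3
|R(3,3) − R(2,2)| = 0.0004087 < 5e-3

k = 3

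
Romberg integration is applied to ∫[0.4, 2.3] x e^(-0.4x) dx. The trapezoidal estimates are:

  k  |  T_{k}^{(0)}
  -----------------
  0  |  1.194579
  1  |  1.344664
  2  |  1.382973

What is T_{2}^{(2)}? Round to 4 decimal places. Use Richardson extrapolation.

1.3958

Richardson extrapolation on the trapezoidal column (denominator 4−1=3):
T_{1}^{(1)} = 1.344664 + (1.344664 − 1.194579)/3 = 1.394692
T_{2}^{(1)} = 1.382973 + (1.382973 − 1.344664)/3 = 1.395743
T_{2}^{(2)} = 1.395743 + (1.395743 − 1.394692)/15 = 1.395813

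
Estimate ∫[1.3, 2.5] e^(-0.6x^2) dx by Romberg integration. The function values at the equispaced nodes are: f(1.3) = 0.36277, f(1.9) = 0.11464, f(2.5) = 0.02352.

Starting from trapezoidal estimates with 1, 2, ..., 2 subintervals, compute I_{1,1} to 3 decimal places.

0.169

I_{0,0} (trapezoid, 1 panel, h=1.2000): 0.23177
I_{1,0} (trapezoid, 2 panels, h=0.6000): 0.18467
I_{1,1} = 0.18467 + (0.18467 − 0.23177)/3 = 0.16897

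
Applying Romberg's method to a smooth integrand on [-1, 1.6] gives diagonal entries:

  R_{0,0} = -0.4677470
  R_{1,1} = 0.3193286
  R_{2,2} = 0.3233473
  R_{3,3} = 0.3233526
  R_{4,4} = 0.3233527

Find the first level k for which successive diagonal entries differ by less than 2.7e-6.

|R_{1,1} − R_{0,0}| = 0.7870756 ≥ 2.7e-6
|R_{2,2} − R_{1,1}| = 0.0040187 ≥ 2.7e-6
|R_{3,3} − R_{2,2}| = 0.0000053 ≥ 2.7e-6
|R_{4,4} − R_{3,3}| = 0.0000001 < 2.7e-6

k = 4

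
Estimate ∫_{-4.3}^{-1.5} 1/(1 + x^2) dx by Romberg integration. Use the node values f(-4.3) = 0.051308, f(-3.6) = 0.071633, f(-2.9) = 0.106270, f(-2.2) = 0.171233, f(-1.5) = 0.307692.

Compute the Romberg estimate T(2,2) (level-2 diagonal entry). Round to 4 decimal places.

T(0,0) (trapezoid, 1 panel, h=2.8000): 0.502600
T(1,0) (trapezoid, 2 panels, h=1.4000): 0.400078
T(2,0) (trapezoid, 4 panels, h=0.7000): 0.370045
T(1,1) = 0.400078 + (0.400078 − 0.502600)/3 = 0.365904
T(2,1) = 0.370045 + (0.370045 − 0.400078)/3 = 0.360034
T(2,2) = 0.360034 + (0.360034 − 0.365904)/15 = 0.359643

0.3596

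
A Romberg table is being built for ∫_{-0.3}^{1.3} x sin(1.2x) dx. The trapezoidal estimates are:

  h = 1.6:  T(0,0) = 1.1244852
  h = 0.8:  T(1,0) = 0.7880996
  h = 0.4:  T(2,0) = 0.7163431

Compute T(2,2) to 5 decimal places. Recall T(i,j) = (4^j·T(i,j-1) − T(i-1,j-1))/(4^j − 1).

0.69352

Richardson extrapolation on the trapezoidal column (denominator 4−1=3):
T(1,1) = 0.7880996 + (0.7880996 − 1.1244852)/3 = 0.6759711
T(2,1) = (4·0.7163431 − 0.7880996) / 3 = 0.6924243
T(2,2) = (16·0.6924243 − 0.6759711) / 15 = 0.6935212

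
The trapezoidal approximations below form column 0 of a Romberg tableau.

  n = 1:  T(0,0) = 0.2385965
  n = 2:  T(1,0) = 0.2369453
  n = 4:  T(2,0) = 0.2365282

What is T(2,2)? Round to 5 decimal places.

0.23639

Richardson extrapolation on the trapezoidal column (denominator 4−1=3):
T(1,1) = 0.2369453 + (0.2369453 − 0.2385965)/3 = 0.2363949
T(2,1) = (4·0.2365282 − 0.2369453) / 3 = 0.2363892
T(2,2) = 0.2363892 + (0.2363892 − 0.2363949)/15 = 0.2363888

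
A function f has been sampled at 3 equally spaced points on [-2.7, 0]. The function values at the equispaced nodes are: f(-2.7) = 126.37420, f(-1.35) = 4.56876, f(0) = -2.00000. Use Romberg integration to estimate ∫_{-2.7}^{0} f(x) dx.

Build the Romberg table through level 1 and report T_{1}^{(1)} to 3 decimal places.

64.192

T_{0}^{(0)} (trapezoid, 1 panel, h=2.7000): 167.90517
T_{1}^{(0)} (trapezoid, 2 panels, h=1.3500): 90.12041
T_{1}^{(1)} = 90.12041 + (90.12041 − 167.90517)/3 = 64.19216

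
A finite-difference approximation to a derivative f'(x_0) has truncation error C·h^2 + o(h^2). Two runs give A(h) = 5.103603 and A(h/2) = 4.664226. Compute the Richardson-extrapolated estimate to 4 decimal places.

The leading error scales as h^2; refining by a factor of 2 reduces it by 2^2 = 4.
Extrapolated value = (4·A(h/2) − A(h)) / (4 − 1)
= (4·4.664226 − 5.103603) / 3
= 13.553301 / 3 = 4.517767

4.5178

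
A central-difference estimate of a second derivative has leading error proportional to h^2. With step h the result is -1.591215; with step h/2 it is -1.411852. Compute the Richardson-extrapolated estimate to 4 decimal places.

-1.3521

The leading error scales as h^2; refining by a factor of 2 reduces it by 2^2 = 4.
Extrapolated value = (4·A(h/2) − A(h)) / (4 − 1)
= (4·(-1.411852) − (-1.591215)) / 3
= -4.056193 / 3 = -1.352064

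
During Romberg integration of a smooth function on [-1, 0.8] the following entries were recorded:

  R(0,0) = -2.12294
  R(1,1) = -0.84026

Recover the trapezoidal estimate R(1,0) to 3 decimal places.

From R(1,1) = (4·R(1,0) − R(0,0))/3, solve for R(1,0):
4·R(1,0) = 3·(-0.84026) + (-2.12294) = -4.64372
R(1,0) = -1.16093

-1.161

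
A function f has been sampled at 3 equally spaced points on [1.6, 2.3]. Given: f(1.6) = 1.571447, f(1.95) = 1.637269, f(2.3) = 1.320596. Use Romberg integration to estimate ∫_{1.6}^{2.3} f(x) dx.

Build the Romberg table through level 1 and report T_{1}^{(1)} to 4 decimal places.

T_{0}^{(0)} (trapezoid, 1 panel, h=0.7000): 1.012215
T_{1}^{(0)} (trapezoid, 2 panels, h=0.3500): 1.079152
T_{1}^{(1)} = 1.079152 + (1.079152 − 1.012215)/3 = 1.101464

1.1015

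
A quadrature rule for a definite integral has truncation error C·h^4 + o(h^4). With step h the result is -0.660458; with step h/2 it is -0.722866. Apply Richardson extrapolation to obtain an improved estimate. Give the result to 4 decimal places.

The leading error scales as h^4; refining by a factor of 2 reduces it by 2^4 = 16.
Extrapolated value = (16·A(h/2) − A(h)) / (16 − 1)
= (16·(-0.722866) − (-0.660458)) / 15
= -10.905398 / 15 = -0.727027

-0.7270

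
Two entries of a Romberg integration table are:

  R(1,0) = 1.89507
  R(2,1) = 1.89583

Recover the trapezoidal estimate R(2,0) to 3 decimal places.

1.896

From R(2,1) = (4·R(2,0) − R(1,0))/3, solve for R(2,0):
4·R(2,0) = 3·1.89583 + 1.89507 = 7.58256
R(2,0) = 1.89564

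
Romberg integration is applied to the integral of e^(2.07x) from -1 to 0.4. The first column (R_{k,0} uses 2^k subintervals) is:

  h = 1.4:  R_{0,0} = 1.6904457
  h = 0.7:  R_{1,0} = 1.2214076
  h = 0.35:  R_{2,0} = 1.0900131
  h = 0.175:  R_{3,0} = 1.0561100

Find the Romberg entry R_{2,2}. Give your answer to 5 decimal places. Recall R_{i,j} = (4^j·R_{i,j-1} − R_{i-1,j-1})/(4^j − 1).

Richardson extrapolation on the trapezoidal column (denominator 4−1=3):
R_{1,1} = 1.2214076 + (1.2214076 − 1.6904457)/3 = 1.0650616
R_{2,1} = 1.0900131 + (1.0900131 − 1.2214076)/3 = 1.0462149
R_{2,2} = (16·1.0462149 − 1.0650616) / 15 = 1.0449585
(Column j=1 coincides with Simpson's rule on the same nodes.)

1.04496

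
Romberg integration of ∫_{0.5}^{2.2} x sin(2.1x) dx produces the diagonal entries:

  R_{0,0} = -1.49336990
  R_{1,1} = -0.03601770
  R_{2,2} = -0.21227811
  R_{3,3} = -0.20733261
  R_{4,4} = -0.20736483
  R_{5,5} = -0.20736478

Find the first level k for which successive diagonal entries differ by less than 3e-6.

k = 5

|R_{1,1} − R_{0,0}| = 1.45735220 ≥ 3e-6
|R_{2,2} − R_{1,1}| = 0.17626041 ≥ 3e-6
|R_{3,3} − R_{2,2}| = 0.00494550 ≥ 3e-6
|R_{4,4} − R_{3,3}| = 0.00003222 ≥ 3e-6
|R_{5,5} − R_{4,4}| = 0.00000005 < 3e-6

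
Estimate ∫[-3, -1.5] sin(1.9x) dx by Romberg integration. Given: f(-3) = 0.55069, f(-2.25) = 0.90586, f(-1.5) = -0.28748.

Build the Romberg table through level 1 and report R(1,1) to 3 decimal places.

R(0,0) (trapezoid, 1 panel, h=1.5000): 0.19741
R(1,0) (trapezoid, 2 panels, h=0.7500): 0.77810
R(1,1) = 0.77810 + (0.77810 − 0.19741)/3 = 0.97166

0.972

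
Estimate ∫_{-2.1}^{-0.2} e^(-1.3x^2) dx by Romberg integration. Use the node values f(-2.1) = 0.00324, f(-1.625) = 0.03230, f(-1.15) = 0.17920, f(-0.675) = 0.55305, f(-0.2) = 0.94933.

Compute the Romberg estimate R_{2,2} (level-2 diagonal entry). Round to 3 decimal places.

0.582

R_{0,0} (trapezoid, 1 panel, h=1.9000): 0.90494
R_{1,0} (trapezoid, 2 panels, h=0.9500): 0.62271
R_{2,0} (trapezoid, 4 panels, h=0.4750): 0.58940
R_{1,1} = 0.62271 + (0.62271 − 0.90494)/3 = 0.52863
R_{2,1} = 0.58940 + (0.58940 − 0.62271)/3 = 0.57830
R_{2,2} = 0.57830 + (0.57830 − 0.52863)/15 = 0.58161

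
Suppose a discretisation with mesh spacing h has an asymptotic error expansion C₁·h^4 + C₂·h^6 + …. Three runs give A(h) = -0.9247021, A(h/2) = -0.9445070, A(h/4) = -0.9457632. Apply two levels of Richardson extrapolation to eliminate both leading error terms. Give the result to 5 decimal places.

First eliminate the h^4 term (factor 2^4 = 16):
  B₁ = (16·(-0.9445070) − (-0.9247021))/15 = -0.9458273
  B₂ = (16·(-0.9457632) − (-0.9445070))/15 = -0.9458469
Then eliminate the h^6 term (factor 2^6 = 64):
  (64·(-0.9458469) − (-0.9458273))/63 = -0.9458472

-0.94585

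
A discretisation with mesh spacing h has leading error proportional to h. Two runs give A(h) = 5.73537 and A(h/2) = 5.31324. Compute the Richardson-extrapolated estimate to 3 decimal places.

The leading error scales as h; refining by a factor of 2 reduces it by 2^1 = 2.
Extrapolated value = (2·A(h/2) − A(h)) / (2 − 1)
= (2·5.31324 − 5.73537) / 1
= 4.89111 / 1 = 4.89111

4.891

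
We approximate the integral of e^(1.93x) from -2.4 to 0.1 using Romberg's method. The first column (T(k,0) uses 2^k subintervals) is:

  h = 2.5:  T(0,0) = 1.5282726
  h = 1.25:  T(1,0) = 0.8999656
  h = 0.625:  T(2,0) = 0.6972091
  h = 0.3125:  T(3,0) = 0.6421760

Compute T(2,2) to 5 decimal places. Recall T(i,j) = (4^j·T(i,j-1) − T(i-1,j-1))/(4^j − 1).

Richardson extrapolation on the trapezoidal column (denominator 4−1=3):
T(1,1) = (4·0.8999656 − 1.5282726) / 3 = 0.6905299
T(2,1) = (4·0.6972091 − 0.8999656) / 3 = 0.6296236
T(2,2) = (16·0.6296236 − 0.6905299) / 15 = 0.6255632

0.62556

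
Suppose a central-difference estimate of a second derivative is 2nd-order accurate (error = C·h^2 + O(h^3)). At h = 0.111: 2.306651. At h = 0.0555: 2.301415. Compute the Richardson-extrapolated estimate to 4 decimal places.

Extrapolated value = (4·A(h/2) − A(h)) / (4 − 1)
= (4·2.301415 − 2.306651) / 3
= 6.899009 / 3 = 2.299670

2.2997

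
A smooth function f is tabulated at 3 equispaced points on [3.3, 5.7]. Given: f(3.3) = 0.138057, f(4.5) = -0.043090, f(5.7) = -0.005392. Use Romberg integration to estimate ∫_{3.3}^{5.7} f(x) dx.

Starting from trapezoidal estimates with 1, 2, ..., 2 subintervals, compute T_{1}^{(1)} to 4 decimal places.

-0.0159

T_{0}^{(0)} (trapezoid, 1 panel, h=2.4000): 0.159198
T_{1}^{(0)} (trapezoid, 2 panels, h=1.2000): 0.027891
T_{1}^{(1)} = 0.027891 + (0.027891 − 0.159198)/3 = -0.015878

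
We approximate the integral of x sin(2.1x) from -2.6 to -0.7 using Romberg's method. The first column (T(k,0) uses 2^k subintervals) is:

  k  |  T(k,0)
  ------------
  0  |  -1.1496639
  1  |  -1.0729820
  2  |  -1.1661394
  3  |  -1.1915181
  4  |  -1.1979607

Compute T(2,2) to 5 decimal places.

Richardson extrapolation on the trapezoidal column (denominator 4−1=3):
T(1,1) = (4·(-1.0729820) − (-1.1496639)) / 3 = -1.0474214
T(2,1) = -1.1661394 + (-1.1661394 − (-1.0729820))/3 = -1.1971919
T(2,2) = -1.1971919 + (-1.1971919 − (-1.0474214))/15 = -1.2071766
(Column j=1 coincides with Simpson's rule on the same nodes.)

-1.20718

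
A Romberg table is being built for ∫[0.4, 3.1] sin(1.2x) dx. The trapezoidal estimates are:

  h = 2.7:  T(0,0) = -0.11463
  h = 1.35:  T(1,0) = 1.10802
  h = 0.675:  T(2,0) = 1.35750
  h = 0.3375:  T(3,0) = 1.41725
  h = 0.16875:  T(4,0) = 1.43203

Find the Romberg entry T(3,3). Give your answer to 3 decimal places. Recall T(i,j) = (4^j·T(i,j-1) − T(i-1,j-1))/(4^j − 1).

Richardson extrapolation on the trapezoidal column (denominator 4−1=3):
T(1,1) = 1.10802 + (1.10802 − (-0.11463))/3 = 1.51557
T(2,1) = 1.35750 + (1.35750 − 1.10802)/3 = 1.44066
T(3,1) = (4·1.41725 − 1.35750) / 3 = 1.43717
T(2,2) = 1.44066 + (1.44066 − 1.51557)/15 = 1.43567
T(3,2) = 1.43717 + (1.43717 − 1.44066)/15 = 1.43694
T(3,3) = 1.43694 + (1.43694 − 1.43567)/63 = 1.43696

1.437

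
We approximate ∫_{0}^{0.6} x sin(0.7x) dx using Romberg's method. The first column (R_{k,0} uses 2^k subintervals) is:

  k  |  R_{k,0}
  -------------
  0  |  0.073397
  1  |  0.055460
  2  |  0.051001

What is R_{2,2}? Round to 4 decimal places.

0.0495

Richardson extrapolation on the trapezoidal column (denominator 4−1=3):
R_{1,1} = (4·0.055460 − 0.073397) / 3 = 0.049481
R_{2,1} = 0.051001 + (0.051001 − 0.055460)/3 = 0.049515
R_{2,2} = 0.049515 + (0.049515 − 0.049481)/15 = 0.049517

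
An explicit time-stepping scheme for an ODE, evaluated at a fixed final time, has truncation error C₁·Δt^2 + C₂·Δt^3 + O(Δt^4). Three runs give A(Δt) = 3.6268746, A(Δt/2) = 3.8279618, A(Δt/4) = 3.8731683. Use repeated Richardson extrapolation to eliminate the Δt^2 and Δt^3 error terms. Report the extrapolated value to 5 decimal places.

3.88727

First eliminate the Δt^2 term (factor 2^2 = 4):
  B₁ = (4·3.8279618 − 3.6268746)/3 = 3.8949909
  B₂ = (4·3.8731683 − 3.8279618)/3 = 3.8882371
Then eliminate the Δt^3 term (factor 2^3 = 8):
  (8·3.8882371 − 3.8949909)/7 = 3.8872723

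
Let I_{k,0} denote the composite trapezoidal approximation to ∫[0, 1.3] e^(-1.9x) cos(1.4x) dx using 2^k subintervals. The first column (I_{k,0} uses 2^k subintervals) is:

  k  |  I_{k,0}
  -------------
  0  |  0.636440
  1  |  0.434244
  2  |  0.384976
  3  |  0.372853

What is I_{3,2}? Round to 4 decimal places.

Richardson extrapolation on the trapezoidal column (denominator 4−1=3):
I_{2,1} = 0.384976 + (0.384976 − 0.434244)/3 = 0.368553
I_{3,1} = 0.372853 + (0.372853 − 0.384976)/3 = 0.368812
I_{3,2} = (16·0.368812 − 0.368553) / 15 = 0.368829

0.3688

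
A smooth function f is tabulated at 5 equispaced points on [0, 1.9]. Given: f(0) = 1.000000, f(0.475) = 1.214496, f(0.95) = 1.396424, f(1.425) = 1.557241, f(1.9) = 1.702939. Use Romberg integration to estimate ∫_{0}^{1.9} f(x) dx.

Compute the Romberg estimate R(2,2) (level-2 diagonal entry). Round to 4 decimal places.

2.6257

R(0,0) (trapezoid, 1 panel, h=1.9000): 2.567792
R(1,0) (trapezoid, 2 panels, h=0.9500): 2.610499
R(2,0) (trapezoid, 4 panels, h=0.4750): 2.621824
R(1,1) = 2.610499 + (2.610499 − 2.567792)/3 = 2.624735
R(2,1) = 2.621824 + (2.621824 − 2.610499)/3 = 2.625599
R(2,2) = 2.625599 + (2.625599 − 2.624735)/15 = 2.625657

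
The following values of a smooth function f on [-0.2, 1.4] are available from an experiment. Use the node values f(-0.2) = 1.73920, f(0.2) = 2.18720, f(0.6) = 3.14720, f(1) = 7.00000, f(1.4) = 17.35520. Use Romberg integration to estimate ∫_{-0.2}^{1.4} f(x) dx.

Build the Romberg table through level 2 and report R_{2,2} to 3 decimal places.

8.274

R_{0,0} (trapezoid, 1 panel, h=1.6000): 15.27552
R_{1,0} (trapezoid, 2 panels, h=0.8000): 10.15552
R_{2,0} (trapezoid, 4 panels, h=0.4000): 8.75264
R_{1,1} = 10.15552 + (10.15552 − 15.27552)/3 = 8.44885
R_{2,1} = 8.75264 + (8.75264 − 10.15552)/3 = 8.28501
R_{2,2} = 8.28501 + (8.28501 − 8.44885)/15 = 8.27409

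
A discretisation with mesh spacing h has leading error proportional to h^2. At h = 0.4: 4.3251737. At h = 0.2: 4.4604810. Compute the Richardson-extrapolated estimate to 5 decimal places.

4.50558

The leading error scales as h^2; refining by a factor of 2 reduces it by 2^2 = 4.
Extrapolated value = (4·A(h/2) − A(h)) / (4 − 1)
= (4·4.4604810 − 4.3251737) / 3
= 13.5167503 / 3 = 4.5055834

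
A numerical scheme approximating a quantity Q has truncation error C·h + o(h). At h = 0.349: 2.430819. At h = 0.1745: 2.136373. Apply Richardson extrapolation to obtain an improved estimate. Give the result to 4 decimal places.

1.8419

The leading error scales as h; refining by a factor of 2 reduces it by 2^1 = 2.
Extrapolated value = (2·A(h/2) − A(h)) / (2 − 1)
= (2·2.136373 − 2.430819) / 1
= 1.841927 / 1 = 1.841927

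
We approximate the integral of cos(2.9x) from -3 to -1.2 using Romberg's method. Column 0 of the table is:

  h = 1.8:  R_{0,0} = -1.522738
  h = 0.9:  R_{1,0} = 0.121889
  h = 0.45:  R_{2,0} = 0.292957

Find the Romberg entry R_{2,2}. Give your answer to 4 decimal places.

Richardson extrapolation on the trapezoidal column (denominator 4−1=3):
R_{1,1} = (4·0.121889 − (-1.522738)) / 3 = 0.670098
R_{2,1} = 0.292957 + (0.292957 − 0.121889)/3 = 0.349980
R_{2,2} = 0.349980 + (0.349980 − 0.670098)/15 = 0.328639

0.3286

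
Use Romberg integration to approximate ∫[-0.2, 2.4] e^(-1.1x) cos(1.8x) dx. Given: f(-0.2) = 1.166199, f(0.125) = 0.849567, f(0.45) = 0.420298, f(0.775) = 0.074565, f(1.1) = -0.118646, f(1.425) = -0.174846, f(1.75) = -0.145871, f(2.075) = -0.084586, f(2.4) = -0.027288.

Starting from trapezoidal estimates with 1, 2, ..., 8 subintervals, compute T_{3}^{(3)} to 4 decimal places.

T_{0}^{(0)} (trapezoid, 1 panel, h=2.6000): 1.480584
T_{1}^{(0)} (trapezoid, 2 panels, h=1.3000): 0.586052
T_{2}^{(0)} (trapezoid, 4 panels, h=0.6500): 0.471404
T_{3}^{(0)} (trapezoid, 8 panels, h=0.3250): 0.451729
T_{1}^{(1)} = 0.586052 + (0.586052 − 1.480584)/3 = 0.287875
T_{2}^{(1)} = 0.471404 + (0.471404 − 0.586052)/3 = 0.433188
T_{3}^{(1)} = 0.451729 + (0.451729 − 0.471404)/3 = 0.445171
T_{2}^{(2)} = 0.433188 + (0.433188 − 0.287875)/15 = 0.442876
T_{3}^{(2)} = 0.445171 + (0.445171 − 0.433188)/15 = 0.445970
T_{3}^{(3)} = 0.445970 + (0.445970 − 0.442876)/63 = 0.446019

0.4460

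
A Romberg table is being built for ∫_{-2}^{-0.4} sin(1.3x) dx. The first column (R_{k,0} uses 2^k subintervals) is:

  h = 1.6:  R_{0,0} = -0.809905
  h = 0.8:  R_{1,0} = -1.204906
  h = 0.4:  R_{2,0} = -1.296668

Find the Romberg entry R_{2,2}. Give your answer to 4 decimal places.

Richardson extrapolation on the trapezoidal column (denominator 4−1=3):
R_{1,1} = (4·(-1.204906) − (-0.809905)) / 3 = -1.336573
R_{2,1} = -1.296668 + (-1.296668 − (-1.204906))/3 = -1.327255
R_{2,2} = (16·(-1.327255) − (-1.336573)) / 15 = -1.326634

-1.3266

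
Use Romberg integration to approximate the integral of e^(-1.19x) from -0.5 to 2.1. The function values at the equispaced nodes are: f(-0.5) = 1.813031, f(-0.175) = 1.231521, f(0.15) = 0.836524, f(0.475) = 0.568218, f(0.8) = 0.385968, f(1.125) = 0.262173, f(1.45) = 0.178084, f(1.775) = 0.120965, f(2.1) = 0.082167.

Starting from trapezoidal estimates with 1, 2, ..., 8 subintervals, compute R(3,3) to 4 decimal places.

1.4545

R(0,0) (trapezoid, 1 panel, h=2.6000): 2.463757
R(1,0) (trapezoid, 2 panels, h=1.3000): 1.733637
R(2,0) (trapezoid, 4 panels, h=0.6500): 1.526314
R(3,0) (trapezoid, 8 panels, h=0.3250): 1.472592
R(1,1) = 1.733637 + (1.733637 − 2.463757)/3 = 1.490264
R(2,1) = 1.526314 + (1.526314 − 1.733637)/3 = 1.457206
R(3,1) = 1.472592 + (1.472592 − 1.526314)/3 = 1.454685
R(2,2) = 1.457206 + (1.457206 − 1.490264)/15 = 1.455002
R(3,2) = 1.454685 + (1.454685 − 1.457206)/15 = 1.454517
R(3,3) = 1.454517 + (1.454517 − 1.455002)/63 = 1.454509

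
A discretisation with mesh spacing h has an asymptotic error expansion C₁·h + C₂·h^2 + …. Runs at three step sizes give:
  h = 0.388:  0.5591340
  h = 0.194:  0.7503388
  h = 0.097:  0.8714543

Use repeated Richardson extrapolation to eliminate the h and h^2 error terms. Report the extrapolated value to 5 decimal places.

First eliminate the h term (factor 2^1 = 2):
  B₁ = (2·0.7503388 − 0.5591340)/1 = 0.9415436
  B₂ = (2·0.8714543 − 0.7503388)/1 = 0.9925698
Then eliminate the h^2 term (factor 2^2 = 4):
  (4·0.9925698 − 0.9415436)/3 = 1.0095785

1.00958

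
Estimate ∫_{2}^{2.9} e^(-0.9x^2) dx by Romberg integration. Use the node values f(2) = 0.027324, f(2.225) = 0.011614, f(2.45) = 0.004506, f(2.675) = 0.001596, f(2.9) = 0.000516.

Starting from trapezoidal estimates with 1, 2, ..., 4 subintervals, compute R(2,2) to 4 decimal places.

R(0,0) (trapezoid, 1 panel, h=0.9000): 0.012528
R(1,0) (trapezoid, 2 panels, h=0.4500): 0.008292
R(2,0) (trapezoid, 4 panels, h=0.2250): 0.007118
R(1,1) = 0.008292 + (0.008292 − 0.012528)/3 = 0.006880
R(2,1) = 0.007118 + (0.007118 − 0.008292)/3 = 0.006727
R(2,2) = 0.006727 + (0.006727 − 0.006880)/15 = 0.006717

0.0067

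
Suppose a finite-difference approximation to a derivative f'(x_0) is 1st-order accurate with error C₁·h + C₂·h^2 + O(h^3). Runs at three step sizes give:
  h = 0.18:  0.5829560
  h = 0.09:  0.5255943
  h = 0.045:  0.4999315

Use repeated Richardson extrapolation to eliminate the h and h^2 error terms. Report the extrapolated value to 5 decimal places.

0.47628

First eliminate the h term (factor 2^1 = 2):
  B₁ = (2·0.5255943 − 0.5829560)/1 = 0.4682326
  B₂ = (2·0.4999315 − 0.5255943)/1 = 0.4742687
Then eliminate the h^2 term (factor 2^2 = 4):
  (4·0.4742687 − 0.4682326)/3 = 0.4762807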